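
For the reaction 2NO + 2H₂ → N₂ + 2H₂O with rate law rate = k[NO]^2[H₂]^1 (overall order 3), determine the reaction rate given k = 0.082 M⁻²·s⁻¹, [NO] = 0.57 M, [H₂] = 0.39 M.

0.01039 M/s

Step 1: The rate law is rate = k[NO]^2[H₂]^1, overall order = 2+1 = 3
Step 2: Substitute values: rate = 0.082 × (0.57)^2 × (0.39)^1
Step 3: rate = 0.082 × 0.3249 × 0.39 = 0.0103903 M/s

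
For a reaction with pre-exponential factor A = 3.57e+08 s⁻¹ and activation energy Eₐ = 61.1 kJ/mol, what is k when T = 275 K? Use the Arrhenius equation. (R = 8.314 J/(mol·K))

8.84e-04 s⁻¹

Step 1: Use the Arrhenius equation: k = A × exp(-Eₐ/RT)
Step 2: Convert Eₐ to J/mol: 61.1 kJ/mol = 61100 J/mol
Step 3: Calculate the exponent: -Eₐ/(RT) = -61100/(8.314 × 275) = -26.72382
Step 4: k = 3.57e+08 × exp(-26.72382)
Step 5: k = 3.57e+08 × 2.47738e-12 = 8.8442e-04 s⁻¹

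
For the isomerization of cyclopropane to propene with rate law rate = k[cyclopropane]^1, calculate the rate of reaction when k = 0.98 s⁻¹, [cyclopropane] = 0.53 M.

0.5194 M/s

Step 1: Identify the rate law: rate = k[cyclopropane]^1
Step 2: Substitute values: rate = 0.98 × (0.53)^1
Step 3: Calculate: rate = 0.98 × 0.53 = 0.5194 M/s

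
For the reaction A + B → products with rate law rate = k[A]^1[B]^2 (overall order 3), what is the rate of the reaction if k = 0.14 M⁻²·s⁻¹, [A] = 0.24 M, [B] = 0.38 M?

0.004852 M/s

Step 1: The rate law is rate = k[A]^1[B]^2, overall order = 1+2 = 3
Step 2: Substitute values: rate = 0.14 × (0.24)^1 × (0.38)^2
Step 3: rate = 0.14 × 0.24 × 0.1444 = 0.00485184 M/s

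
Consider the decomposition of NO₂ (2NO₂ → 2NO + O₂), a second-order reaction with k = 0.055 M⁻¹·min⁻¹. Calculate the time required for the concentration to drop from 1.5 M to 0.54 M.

21.55 min

Step 1: For second-order: t = (1/[NO₂] - 1/[NO₂]₀)/k
Step 2: t = (1/0.54 - 1/1.5)/0.055
Step 3: t = (1.852 - 0.6667)/0.055
Step 4: t = 1.185/0.055 = 21.55 min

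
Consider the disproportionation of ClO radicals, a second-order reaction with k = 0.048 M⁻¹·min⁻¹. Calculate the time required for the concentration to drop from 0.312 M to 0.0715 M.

224.6 min

Step 1: For second-order: t = (1/[ClO] - 1/[ClO]₀)/k
Step 2: t = (1/0.0715 - 1/0.312)/0.048
Step 3: t = (13.99 - 3.205)/0.048
Step 4: t = 10.78/0.048 = 224.6 min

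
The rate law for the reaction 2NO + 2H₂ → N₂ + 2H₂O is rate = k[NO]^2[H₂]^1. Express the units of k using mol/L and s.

(mol/L)⁻²·s⁻¹

Step 1: Overall order = 2 + 1 = 3.
Step 2: rate has units mol/L·s⁻¹; [NO]^2[H₂]^1 has units (mol/L)^3.
Step 3: k = rate/([NO]^2[H₂]^1), so units of k = (mol/L)^(1-3)·s⁻¹ = (mol/L)⁻²·s⁻¹.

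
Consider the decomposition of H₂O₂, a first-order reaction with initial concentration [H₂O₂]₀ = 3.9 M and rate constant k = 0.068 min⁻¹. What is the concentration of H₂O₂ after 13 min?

1.611 M

Step 1: For a first-order reaction: [H₂O₂] = [H₂O₂]₀ × e^(-kt)
Step 2: [H₂O₂] = 3.9 × e^(-0.068 × 13)
Step 3: [H₂O₂] = 3.9 × e^(-0.884)
Step 4: [H₂O₂] = 3.9 × 0.413127 = 1.611 M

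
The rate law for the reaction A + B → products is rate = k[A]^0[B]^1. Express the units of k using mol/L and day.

day⁻¹

Step 1: Overall order = 0 + 1 = 1.
Step 2: rate has units mol/L·day⁻¹; [A]^0[B]^1 has units (mol/L)^1.
Step 3: k = rate/([A]^0[B]^1), so units of k = (mol/L)^(1-1)·day⁻¹ = day⁻¹.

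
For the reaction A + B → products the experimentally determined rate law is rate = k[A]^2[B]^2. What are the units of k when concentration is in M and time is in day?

M⁻³·day⁻¹

Step 1: Overall order = 2 + 2 = 4.
Step 2: rate has units M·day⁻¹; [A]^2[B]^2 has units M^4.
Step 3: k = rate/([A]^2[B]^2), so units of k = M^(1-4)·day⁻¹ = M⁻³·day⁻¹.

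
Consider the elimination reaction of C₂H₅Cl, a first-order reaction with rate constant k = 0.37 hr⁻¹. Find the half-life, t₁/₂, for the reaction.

1.873 hr

Step 1: For a first-order reaction, t₁/₂ = ln(2)/k
Step 2: t₁/₂ = ln(2)/0.37
Step 3: t₁/₂ = 0.6931/0.37 = 1.873 hr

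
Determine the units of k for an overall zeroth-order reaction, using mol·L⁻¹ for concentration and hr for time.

mol·L⁻¹·hr⁻¹

Step 1: For overall order n, rate = k × (concentration)^n.
Step 2: Rate has units mol·L⁻¹·hr⁻¹; concentration term has units (mol·L⁻¹)^0.
Step 3: k = rate / (concentration)^n, so units of k = (mol·L⁻¹)^(1-0)·hr⁻¹ = mol·L⁻¹·hr⁻¹.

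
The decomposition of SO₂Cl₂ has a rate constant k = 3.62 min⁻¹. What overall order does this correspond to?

first order (1)

Step 1: The units of k for an nth-order reaction are (concentration)^(1-n)·(time)⁻¹.
Step 2: Here k has units min⁻¹, so the concentration exponent is 0.
Step 3: 1 - n = 0 ⇒ n = 1. The reaction is first order.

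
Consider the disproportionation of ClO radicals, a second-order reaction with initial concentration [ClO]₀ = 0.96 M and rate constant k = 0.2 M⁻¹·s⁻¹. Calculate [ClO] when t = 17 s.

0.2251 M

Step 1: For a second-order reaction: 1/[ClO] = 1/[ClO]₀ + kt
Step 2: 1/[ClO] = 1/0.96 + 0.2 × 17
Step 3: 1/[ClO] = 1.042 + 3.4 = 4.442
Step 4: [ClO] = 1/4.442 = 0.2251 M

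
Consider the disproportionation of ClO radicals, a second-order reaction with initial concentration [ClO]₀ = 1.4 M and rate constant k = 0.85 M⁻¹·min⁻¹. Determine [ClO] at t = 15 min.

0.07427 M

Step 1: For a second-order reaction: 1/[ClO] = 1/[ClO]₀ + kt
Step 2: 1/[ClO] = 1/1.4 + 0.85 × 15
Step 3: 1/[ClO] = 0.7143 + 12.75 = 13.46
Step 4: [ClO] = 1/13.46 = 0.07427 M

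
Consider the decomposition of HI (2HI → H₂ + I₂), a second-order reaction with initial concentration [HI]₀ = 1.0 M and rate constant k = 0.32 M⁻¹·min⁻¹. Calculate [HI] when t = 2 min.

0.6098 M

Step 1: For a second-order reaction: 1/[HI] = 1/[HI]₀ + kt
Step 2: 1/[HI] = 1/1.0 + 0.32 × 2
Step 3: 1/[HI] = 1 + 0.64 = 1.64
Step 4: [HI] = 1/1.64 = 0.6098 M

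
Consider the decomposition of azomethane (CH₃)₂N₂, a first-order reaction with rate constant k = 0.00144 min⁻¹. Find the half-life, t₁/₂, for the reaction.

481.4 min

Step 1: For a first-order reaction, t₁/₂ = ln(2)/k
Step 2: t₁/₂ = ln(2)/0.00144
Step 3: t₁/₂ = 0.6931/0.00144 = 481.4 min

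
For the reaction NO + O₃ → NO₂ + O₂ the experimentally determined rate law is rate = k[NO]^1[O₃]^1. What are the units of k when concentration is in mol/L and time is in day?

(mol/L)⁻¹·day⁻¹

Step 1: Overall order = 1 + 1 = 2.
Step 2: rate has units mol/L·day⁻¹; [NO]^1[O₃]^1 has units (mol/L)^2.
Step 3: k = rate/([NO]^1[O₃]^1), so units of k = (mol/L)^(1-2)·day⁻¹ = (mol/L)⁻¹·day⁻¹.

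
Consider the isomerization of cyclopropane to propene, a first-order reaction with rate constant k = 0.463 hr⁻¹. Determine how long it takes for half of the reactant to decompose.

1.497 hr

Step 1: For a first-order reaction, t₁/₂ = ln(2)/k
Step 2: t₁/₂ = ln(2)/0.463
Step 3: t₁/₂ = 0.6931/0.463 = 1.497 hr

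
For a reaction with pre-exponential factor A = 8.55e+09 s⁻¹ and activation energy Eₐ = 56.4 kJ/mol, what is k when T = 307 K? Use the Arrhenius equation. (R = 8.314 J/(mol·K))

2.16e+00 s⁻¹

Step 1: Use the Arrhenius equation: k = A × exp(-Eₐ/RT)
Step 2: Convert Eₐ to J/mol: 56.4 kJ/mol = 56400 J/mol
Step 3: Calculate the exponent: -Eₐ/(RT) = -56400/(8.314 × 307) = -22.09687
Step 4: k = 8.55e+09 × exp(-22.09687)
Step 5: k = 8.55e+09 × 2.53193e-10 = 2.1648e+00 s⁻¹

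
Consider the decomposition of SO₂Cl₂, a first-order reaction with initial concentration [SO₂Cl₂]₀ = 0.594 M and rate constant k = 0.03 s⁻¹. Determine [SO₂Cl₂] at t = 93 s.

0.03648 M

Step 1: For a first-order reaction: [SO₂Cl₂] = [SO₂Cl₂]₀ × e^(-kt)
Step 2: [SO₂Cl₂] = 0.594 × e^(-0.03 × 93)
Step 3: [SO₂Cl₂] = 0.594 × e^(-2.79)
Step 4: [SO₂Cl₂] = 0.594 × 0.0614212 = 0.03648 M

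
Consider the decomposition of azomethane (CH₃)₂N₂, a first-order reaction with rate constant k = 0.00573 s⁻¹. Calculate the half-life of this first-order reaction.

121 s

Step 1: For a first-order reaction, t₁/₂ = ln(2)/k
Step 2: t₁/₂ = ln(2)/0.00573
Step 3: t₁/₂ = 0.6931/0.00573 = 121 s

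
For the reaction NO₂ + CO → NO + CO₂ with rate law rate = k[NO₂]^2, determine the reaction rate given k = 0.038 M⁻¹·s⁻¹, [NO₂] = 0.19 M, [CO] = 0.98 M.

0.001372 M/s

Step 1: The rate law is rate = k[NO₂]^2
Step 2: Note that the rate does not depend on [CO] (zero order in CO).
Step 3: rate = 0.038 × (0.19)^2 = 0.0013718 M/s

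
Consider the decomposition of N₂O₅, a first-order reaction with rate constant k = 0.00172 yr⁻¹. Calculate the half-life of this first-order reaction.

403 yr

Step 1: For a first-order reaction, t₁/₂ = ln(2)/k
Step 2: t₁/₂ = ln(2)/0.00172
Step 3: t₁/₂ = 0.6931/0.00172 = 403 yr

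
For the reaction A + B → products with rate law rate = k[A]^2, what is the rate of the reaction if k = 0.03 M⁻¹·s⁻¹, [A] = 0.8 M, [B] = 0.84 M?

0.0192 M/s

Step 1: The rate law is rate = k[A]^2
Step 2: Note that the rate does not depend on [B] (zero order in B).
Step 3: rate = 0.03 × (0.8)^2 = 0.0192 M/s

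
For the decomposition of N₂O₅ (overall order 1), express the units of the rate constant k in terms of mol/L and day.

day⁻¹

Step 1: For overall order n, rate = k × (concentration)^n.
Step 2: Rate has units mol/L·day⁻¹; concentration term has units (mol/L)^1.
Step 3: k = rate / (concentration)^n, so units of k = (mol/L)^(1-1)·day⁻¹ = day⁻¹.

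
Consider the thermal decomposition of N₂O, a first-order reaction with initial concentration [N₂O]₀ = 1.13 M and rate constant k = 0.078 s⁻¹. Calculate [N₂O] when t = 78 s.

0.002575 M

Step 1: For a first-order reaction: [N₂O] = [N₂O]₀ × e^(-kt)
Step 2: [N₂O] = 1.13 × e^(-0.078 × 78)
Step 3: [N₂O] = 1.13 × e^(-6.084)
Step 4: [N₂O] = 1.13 × 0.00227904 = 0.002575 M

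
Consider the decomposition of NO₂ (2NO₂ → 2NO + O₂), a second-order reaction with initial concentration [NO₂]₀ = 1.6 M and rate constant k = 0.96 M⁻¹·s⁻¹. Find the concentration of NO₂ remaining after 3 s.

0.2853 M

Step 1: For a second-order reaction: 1/[NO₂] = 1/[NO₂]₀ + kt
Step 2: 1/[NO₂] = 1/1.6 + 0.96 × 3
Step 3: 1/[NO₂] = 0.625 + 2.88 = 3.505
Step 4: [NO₂] = 1/3.505 = 0.2853 M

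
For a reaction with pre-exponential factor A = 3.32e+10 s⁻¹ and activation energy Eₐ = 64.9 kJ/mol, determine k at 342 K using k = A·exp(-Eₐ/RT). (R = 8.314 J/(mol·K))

4.06e+00 s⁻¹

Step 1: Use the Arrhenius equation: k = A × exp(-Eₐ/RT)
Step 2: Convert Eₐ to J/mol: 64.9 kJ/mol = 64900 J/mol
Step 3: Calculate the exponent: -Eₐ/(RT) = -64900/(8.314 × 342) = -22.82488
Step 4: k = 3.32e+10 × exp(-22.82488)
Step 5: k = 3.32e+10 × 1.22259e-10 = 4.0590e+00 s⁻¹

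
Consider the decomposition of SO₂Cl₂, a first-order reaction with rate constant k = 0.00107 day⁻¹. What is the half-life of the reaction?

647.8 day

Step 1: For a first-order reaction, t₁/₂ = ln(2)/k
Step 2: t₁/₂ = ln(2)/0.00107
Step 3: t₁/₂ = 0.6931/0.00107 = 647.8 day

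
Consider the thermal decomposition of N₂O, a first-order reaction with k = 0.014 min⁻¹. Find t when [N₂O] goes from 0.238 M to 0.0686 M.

88.86 min

Step 1: For first-order: t = ln([N₂O]₀/[N₂O])/k
Step 2: t = ln(0.238/0.0686)/0.014
Step 3: t = ln(3.469)/0.014
Step 4: t = 1.244/0.014 = 88.86 min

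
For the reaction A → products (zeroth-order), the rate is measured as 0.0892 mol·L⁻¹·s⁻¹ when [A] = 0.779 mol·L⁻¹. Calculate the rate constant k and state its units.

0.0892 mol·L⁻¹·s⁻¹

Step 1: For a zeroth-order reaction, rate = k (independent of concentration).
Step 2: k = rate = 0.0892 mol·L⁻¹·s⁻¹.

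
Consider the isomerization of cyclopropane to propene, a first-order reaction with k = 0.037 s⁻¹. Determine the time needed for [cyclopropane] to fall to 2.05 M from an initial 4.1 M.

18.73 s

Step 1: For first-order: t = ln([cyclopropane]₀/[cyclopropane])/k
Step 2: t = ln(4.1/2.05)/0.037
Step 3: t = ln(2)/0.037
Step 4: t = 0.6931/0.037 = 18.73 s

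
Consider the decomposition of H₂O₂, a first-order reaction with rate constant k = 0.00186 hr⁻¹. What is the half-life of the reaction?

372.7 hr

Step 1: For a first-order reaction, t₁/₂ = ln(2)/k
Step 2: t₁/₂ = ln(2)/0.00186
Step 3: t₁/₂ = 0.6931/0.00186 = 372.7 hr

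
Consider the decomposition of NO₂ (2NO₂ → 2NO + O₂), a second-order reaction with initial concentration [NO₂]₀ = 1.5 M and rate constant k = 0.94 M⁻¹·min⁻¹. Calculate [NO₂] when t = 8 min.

0.1221 M

Step 1: For a second-order reaction: 1/[NO₂] = 1/[NO₂]₀ + kt
Step 2: 1/[NO₂] = 1/1.5 + 0.94 × 8
Step 3: 1/[NO₂] = 0.6667 + 7.52 = 8.187
Step 4: [NO₂] = 1/8.187 = 0.1221 M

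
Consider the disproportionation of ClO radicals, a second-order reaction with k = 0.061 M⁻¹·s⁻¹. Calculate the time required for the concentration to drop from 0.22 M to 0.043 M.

306.7 s

Step 1: For second-order: t = (1/[ClO] - 1/[ClO]₀)/k
Step 2: t = (1/0.043 - 1/0.22)/0.061
Step 3: t = (23.26 - 4.545)/0.061
Step 4: t = 18.71/0.061 = 306.7 s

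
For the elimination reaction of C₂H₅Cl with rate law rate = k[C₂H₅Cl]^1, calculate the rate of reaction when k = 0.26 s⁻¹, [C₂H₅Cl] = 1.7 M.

0.442 M/s

Step 1: Identify the rate law: rate = k[C₂H₅Cl]^1
Step 2: Substitute values: rate = 0.26 × (1.7)^1
Step 3: Calculate: rate = 0.26 × 1.7 = 0.442 M/s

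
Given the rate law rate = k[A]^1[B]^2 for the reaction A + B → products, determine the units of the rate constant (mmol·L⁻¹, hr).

(mmol·L⁻¹)⁻²·hr⁻¹

Step 1: Overall order = 1 + 2 = 3.
Step 2: rate has units mmol·L⁻¹·hr⁻¹; [A]^1[B]^2 has units (mmol·L⁻¹)^3.
Step 3: k = rate/([A]^1[B]^2), so units of k = (mmol·L⁻¹)^(1-3)·hr⁻¹ = (mmol·L⁻¹)⁻²·hr⁻¹.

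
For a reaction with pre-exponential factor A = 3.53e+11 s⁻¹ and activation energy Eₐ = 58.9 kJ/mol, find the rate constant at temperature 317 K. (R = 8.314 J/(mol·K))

6.95e+01 s⁻¹

Step 1: Use the Arrhenius equation: k = A × exp(-Eₐ/RT)
Step 2: Convert Eₐ to J/mol: 58.9 kJ/mol = 58900 J/mol
Step 3: Calculate the exponent: -Eₐ/(RT) = -58900/(8.314 × 317) = -22.34838
Step 4: k = 3.53e+11 × exp(-22.34838)
Step 5: k = 3.53e+11 × 1.96889e-10 = 6.9502e+01 s⁻¹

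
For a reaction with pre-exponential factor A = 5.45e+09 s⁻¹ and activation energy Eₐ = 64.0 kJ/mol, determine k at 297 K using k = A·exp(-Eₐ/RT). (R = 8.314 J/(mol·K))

3.02e-02 s⁻¹

Step 1: Use the Arrhenius equation: k = A × exp(-Eₐ/RT)
Step 2: Convert Eₐ to J/mol: 64.0 kJ/mol = 64000 J/mol
Step 3: Calculate the exponent: -Eₐ/(RT) = -64000/(8.314 × 297) = -25.91872
Step 4: k = 5.45e+09 × exp(-25.91872)
Step 5: k = 5.45e+09 × 5.54170e-12 = 3.0202e-02 s⁻¹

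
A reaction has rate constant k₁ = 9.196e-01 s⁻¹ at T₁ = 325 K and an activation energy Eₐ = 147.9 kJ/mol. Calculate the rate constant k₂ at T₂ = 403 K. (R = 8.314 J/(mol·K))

3.669e+04 s⁻¹

Step 1: Use the two-temperature Arrhenius form: ln(k₂/k₁) = -Eₐ/R × (1/T₂ - 1/T₁)
Step 2: Convert Eₐ to J/mol: 147.9 kJ/mol = 147900 J/mol
Step 3: 1/T₂ - 1/T₁ = 1/403 - 1/325 = -5.955335e-04 K⁻¹
Step 4: ln(k₂/k₁) = -147900/8.314 × -5.955335e-04 = 10.59411
Step 5: k₂ = k₁ × exp(10.59411) = 9.196e-01 × 3.98991e+04 = 3.669e+04 s⁻¹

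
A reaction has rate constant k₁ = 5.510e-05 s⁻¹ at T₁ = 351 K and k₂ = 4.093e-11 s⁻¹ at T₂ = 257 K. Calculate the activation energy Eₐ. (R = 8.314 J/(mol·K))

112.6 kJ/mol

Step 1: Use the two-temperature Arrhenius form: ln(k₂/k₁) = -Eₐ/R × (1/T₂ - 1/T₁)
Step 2: ln(k₂/k₁) = ln(4.093e-11/5.510e-05) = ln(7.42831e-07) = -14.1128
Step 3: 1/T₂ - 1/T₁ = 1/257 - 1/351 = 1.042048e-03 K⁻¹
Step 4: Eₐ = -R × ln(k₂/k₁) / (1/T₂ - 1/T₁) = -8.314 × -14.1128 / 1.042048e-03
Step 5: Eₐ = 1.1260e+05 J/mol = 112.6 kJ/mol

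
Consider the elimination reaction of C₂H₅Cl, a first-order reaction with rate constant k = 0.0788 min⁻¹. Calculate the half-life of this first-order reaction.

8.796 min

Step 1: For a first-order reaction, t₁/₂ = ln(2)/k
Step 2: t₁/₂ = ln(2)/0.0788
Step 3: t₁/₂ = 0.6931/0.0788 = 8.796 min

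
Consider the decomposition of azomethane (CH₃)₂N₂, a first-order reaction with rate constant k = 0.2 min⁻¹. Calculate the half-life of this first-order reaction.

3.466 min

Step 1: For a first-order reaction, t₁/₂ = ln(2)/k
Step 2: t₁/₂ = ln(2)/0.2
Step 3: t₁/₂ = 0.6931/0.2 = 3.466 min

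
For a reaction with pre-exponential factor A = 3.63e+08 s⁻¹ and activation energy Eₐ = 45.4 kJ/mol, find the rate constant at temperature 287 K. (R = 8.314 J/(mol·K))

1.98e+00 s⁻¹

Step 1: Use the Arrhenius equation: k = A × exp(-Eₐ/RT)
Step 2: Convert Eₐ to J/mol: 45.4 kJ/mol = 45400 J/mol
Step 3: Calculate the exponent: -Eₐ/(RT) = -45400/(8.314 × 287) = -19.02672
Step 4: k = 3.63e+08 × exp(-19.02672)
Step 5: k = 3.63e+08 × 5.45507e-09 = 1.9802e+00 s⁻¹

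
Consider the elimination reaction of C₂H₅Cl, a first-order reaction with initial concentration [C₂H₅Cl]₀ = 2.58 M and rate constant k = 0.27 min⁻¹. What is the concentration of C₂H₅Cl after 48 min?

6.07e-06 M

Step 1: For a first-order reaction: [C₂H₅Cl] = [C₂H₅Cl]₀ × e^(-kt)
Step 2: [C₂H₅Cl] = 2.58 × e^(-0.27 × 48)
Step 3: [C₂H₅Cl] = 2.58 × e^(-12.96)
Step 4: [C₂H₅Cl] = 2.58 × 2.35258e-06 = 6.07e-06 M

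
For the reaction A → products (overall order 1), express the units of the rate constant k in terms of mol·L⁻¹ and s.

s⁻¹

Step 1: For overall order n, rate = k × (concentration)^n.
Step 2: Rate has units mol·L⁻¹·s⁻¹; concentration term has units (mol·L⁻¹)^1.
Step 3: k = rate / (concentration)^n, so units of k = (mol·L⁻¹)^(1-1)·s⁻¹ = s⁻¹.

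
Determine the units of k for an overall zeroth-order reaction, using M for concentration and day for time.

M·day⁻¹

Step 1: For overall order n, rate = k × (concentration)^n.
Step 2: Rate has units M·day⁻¹; concentration term has units M^0.
Step 3: k = rate / (concentration)^n, so units of k = M^(1-0)·day⁻¹ = M·day⁻¹.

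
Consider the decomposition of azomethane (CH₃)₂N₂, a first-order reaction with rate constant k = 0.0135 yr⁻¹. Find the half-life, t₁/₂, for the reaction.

51.34 yr

Step 1: For a first-order reaction, t₁/₂ = ln(2)/k
Step 2: t₁/₂ = ln(2)/0.0135
Step 3: t₁/₂ = 0.6931/0.0135 = 51.34 yr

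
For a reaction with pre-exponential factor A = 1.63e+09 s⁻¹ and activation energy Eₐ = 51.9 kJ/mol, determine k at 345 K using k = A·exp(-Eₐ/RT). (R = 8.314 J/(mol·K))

2.26e+01 s⁻¹

Step 1: Use the Arrhenius equation: k = A × exp(-Eₐ/RT)
Step 2: Convert Eₐ to J/mol: 51.9 kJ/mol = 51900 J/mol
Step 3: Calculate the exponent: -Eₐ/(RT) = -51900/(8.314 × 345) = -18.09415
Step 4: k = 1.63e+09 × exp(-18.09415)
Step 5: k = 1.63e+09 × 1.38615e-08 = 2.2594e+01 s⁻¹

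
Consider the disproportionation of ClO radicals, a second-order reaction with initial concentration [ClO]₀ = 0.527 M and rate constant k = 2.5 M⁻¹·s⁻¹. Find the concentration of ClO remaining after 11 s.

0.03402 M

Step 1: For a second-order reaction: 1/[ClO] = 1/[ClO]₀ + kt
Step 2: 1/[ClO] = 1/0.527 + 2.5 × 11
Step 3: 1/[ClO] = 1.898 + 27.5 = 29.4
Step 4: [ClO] = 1/29.4 = 0.03402 M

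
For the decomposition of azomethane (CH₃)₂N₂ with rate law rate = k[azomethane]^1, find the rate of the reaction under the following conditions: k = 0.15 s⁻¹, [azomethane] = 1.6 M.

0.24 M/s

Step 1: Identify the rate law: rate = k[azomethane]^1
Step 2: Substitute values: rate = 0.15 × (1.6)^1
Step 3: Calculate: rate = 0.15 × 1.6 = 0.24 M/s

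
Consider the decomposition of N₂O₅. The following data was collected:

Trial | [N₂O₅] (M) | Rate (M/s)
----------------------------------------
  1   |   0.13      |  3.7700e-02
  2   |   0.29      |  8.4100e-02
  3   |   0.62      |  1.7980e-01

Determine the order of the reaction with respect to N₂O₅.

first order (1)

Step 1: Compare trials to find order n where rate₂/rate₁ = ([N₂O₅]₂/[N₂O₅]₁)^n
Step 2: rate₂/rate₁ = 8.4100e-02/3.7700e-02 = 2.231
Step 3: [N₂O₅]₂/[N₂O₅]₁ = 0.29/0.13 = 2.231
Step 4: n = ln(2.231)/ln(2.231) = 1.00 ≈ 1
Step 5: The reaction is first order in N₂O₅.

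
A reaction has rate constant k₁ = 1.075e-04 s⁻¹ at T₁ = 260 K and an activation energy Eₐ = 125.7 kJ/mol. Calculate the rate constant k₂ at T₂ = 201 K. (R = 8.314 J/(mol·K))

4.154e-12 s⁻¹

Step 1: Use the two-temperature Arrhenius form: ln(k₂/k₁) = -Eₐ/R × (1/T₂ - 1/T₁)
Step 2: Convert Eₐ to J/mol: 125.7 kJ/mol = 125700 J/mol
Step 3: 1/T₂ - 1/T₁ = 1/201 - 1/260 = 1.128971e-03 K⁻¹
Step 4: ln(k₂/k₁) = -125700/8.314 × 1.128971e-03 = -17.06900
Step 5: k₂ = k₁ × exp(-17.06900) = 1.075e-04 × 3.86391e-08 = 4.154e-12 s⁻¹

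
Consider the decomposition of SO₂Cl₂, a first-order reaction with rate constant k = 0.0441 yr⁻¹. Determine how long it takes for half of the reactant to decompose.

15.72 yr

Step 1: For a first-order reaction, t₁/₂ = ln(2)/k
Step 2: t₁/₂ = ln(2)/0.0441
Step 3: t₁/₂ = 0.6931/0.0441 = 15.72 yr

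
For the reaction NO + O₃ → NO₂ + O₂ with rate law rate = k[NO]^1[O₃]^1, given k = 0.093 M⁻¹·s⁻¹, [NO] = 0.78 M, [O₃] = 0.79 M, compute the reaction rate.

0.05731 M/s

Step 1: The rate law is rate = k[NO]^1[O₃]^1
Step 2: Substitute: rate = 0.093 × (0.78)^1 × (0.79)^1
Step 3: rate = 0.093 × 0.78 × 0.79 = 0.0573066 M/s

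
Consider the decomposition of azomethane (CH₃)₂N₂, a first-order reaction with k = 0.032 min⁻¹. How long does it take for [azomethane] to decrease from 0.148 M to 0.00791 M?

91.53 min

Step 1: For first-order: t = ln([azomethane]₀/[azomethane])/k
Step 2: t = ln(0.148/0.00791)/0.032
Step 3: t = ln(18.71)/0.032
Step 4: t = 2.929/0.032 = 91.53 min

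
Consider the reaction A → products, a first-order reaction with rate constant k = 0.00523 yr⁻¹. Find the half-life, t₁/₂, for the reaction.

132.5 yr

Step 1: For a first-order reaction, t₁/₂ = ln(2)/k
Step 2: t₁/₂ = ln(2)/0.00523
Step 3: t₁/₂ = 0.6931/0.00523 = 132.5 yr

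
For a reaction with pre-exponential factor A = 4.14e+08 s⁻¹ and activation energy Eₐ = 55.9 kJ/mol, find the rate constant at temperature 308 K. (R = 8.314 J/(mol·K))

1.37e-01 s⁻¹

Step 1: Use the Arrhenius equation: k = A × exp(-Eₐ/RT)
Step 2: Convert Eₐ to J/mol: 55.9 kJ/mol = 55900 J/mol
Step 3: Calculate the exponent: -Eₐ/(RT) = -55900/(8.314 × 308) = -21.82987
Step 4: k = 4.14e+08 × exp(-21.82987)
Step 5: k = 4.14e+08 × 3.30680e-10 = 1.3690e-01 s⁻¹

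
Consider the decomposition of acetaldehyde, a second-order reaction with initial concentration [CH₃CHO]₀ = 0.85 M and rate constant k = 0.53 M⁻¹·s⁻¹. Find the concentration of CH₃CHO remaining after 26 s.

0.06686 M

Step 1: For a second-order reaction: 1/[CH₃CHO] = 1/[CH₃CHO]₀ + kt
Step 2: 1/[CH₃CHO] = 1/0.85 + 0.53 × 26
Step 3: 1/[CH₃CHO] = 1.176 + 13.78 = 14.96
Step 4: [CH₃CHO] = 1/14.96 = 0.06686 M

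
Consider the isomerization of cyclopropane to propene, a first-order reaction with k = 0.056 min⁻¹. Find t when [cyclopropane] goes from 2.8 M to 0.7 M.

24.76 min

Step 1: For first-order: t = ln([cyclopropane]₀/[cyclopropane])/k
Step 2: t = ln(2.8/0.7)/0.056
Step 3: t = ln(4)/0.056
Step 4: t = 1.386/0.056 = 24.76 min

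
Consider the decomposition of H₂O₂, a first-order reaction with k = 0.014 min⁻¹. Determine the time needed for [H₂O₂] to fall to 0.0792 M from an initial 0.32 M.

99.74 min

Step 1: For first-order: t = ln([H₂O₂]₀/[H₂O₂])/k
Step 2: t = ln(0.32/0.0792)/0.014
Step 3: t = ln(4.04)/0.014
Step 4: t = 1.396/0.014 = 99.74 min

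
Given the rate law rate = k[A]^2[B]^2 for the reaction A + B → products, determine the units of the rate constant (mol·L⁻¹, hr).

(mol·L⁻¹)⁻³·hr⁻¹

Step 1: Overall order = 2 + 2 = 4.
Step 2: rate has units mol·L⁻¹·hr⁻¹; [A]^2[B]^2 has units (mol·L⁻¹)^4.
Step 3: k = rate/([A]^2[B]^2), so units of k = (mol·L⁻¹)^(1-4)·hr⁻¹ = (mol·L⁻¹)⁻³·hr⁻¹.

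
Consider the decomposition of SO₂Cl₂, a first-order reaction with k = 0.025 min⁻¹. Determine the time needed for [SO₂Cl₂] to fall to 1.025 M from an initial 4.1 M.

55.45 min

Step 1: For first-order: t = ln([SO₂Cl₂]₀/[SO₂Cl₂])/k
Step 2: t = ln(4.1/1.025)/0.025
Step 3: t = ln(4)/0.025
Step 4: t = 1.386/0.025 = 55.45 min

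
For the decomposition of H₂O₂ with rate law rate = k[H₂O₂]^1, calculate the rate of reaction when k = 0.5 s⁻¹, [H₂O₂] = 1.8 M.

0.9 M/s

Step 1: Identify the rate law: rate = k[H₂O₂]^1
Step 2: Substitute values: rate = 0.5 × (1.8)^1
Step 3: Calculate: rate = 0.5 × 1.8 = 0.9 M/s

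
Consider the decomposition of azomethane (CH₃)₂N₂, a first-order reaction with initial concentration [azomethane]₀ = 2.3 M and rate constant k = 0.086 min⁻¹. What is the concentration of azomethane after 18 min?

0.4891 M

Step 1: For a first-order reaction: [azomethane] = [azomethane]₀ × e^(-kt)
Step 2: [azomethane] = 2.3 × e^(-0.086 × 18)
Step 3: [azomethane] = 2.3 × e^(-1.548)
Step 4: [azomethane] = 2.3 × 0.212673 = 0.4891 M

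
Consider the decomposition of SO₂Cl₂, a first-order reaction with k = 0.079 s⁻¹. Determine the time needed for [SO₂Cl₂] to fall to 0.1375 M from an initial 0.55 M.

17.55 s

Step 1: For first-order: t = ln([SO₂Cl₂]₀/[SO₂Cl₂])/k
Step 2: t = ln(0.55/0.1375)/0.079
Step 3: t = ln(4)/0.079
Step 4: t = 1.386/0.079 = 17.55 s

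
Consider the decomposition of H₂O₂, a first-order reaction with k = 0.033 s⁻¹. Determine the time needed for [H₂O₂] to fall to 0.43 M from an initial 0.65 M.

12.52 s

Step 1: For first-order: t = ln([H₂O₂]₀/[H₂O₂])/k
Step 2: t = ln(0.65/0.43)/0.033
Step 3: t = ln(1.512)/0.033
Step 4: t = 0.4132/0.033 = 12.52 s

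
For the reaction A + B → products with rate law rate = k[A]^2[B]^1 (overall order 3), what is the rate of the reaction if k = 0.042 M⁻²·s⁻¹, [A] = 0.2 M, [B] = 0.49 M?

0.0008232 M/s

Step 1: The rate law is rate = k[A]^2[B]^1, overall order = 2+1 = 3
Step 2: Substitute values: rate = 0.042 × (0.2)^2 × (0.49)^1
Step 3: rate = 0.042 × 0.04 × 0.49 = 0.0008232 M/s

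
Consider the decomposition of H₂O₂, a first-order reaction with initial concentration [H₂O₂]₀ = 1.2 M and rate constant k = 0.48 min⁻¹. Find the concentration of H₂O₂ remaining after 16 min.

0.0005544 M

Step 1: For a first-order reaction: [H₂O₂] = [H₂O₂]₀ × e^(-kt)
Step 2: [H₂O₂] = 1.2 × e^(-0.48 × 16)
Step 3: [H₂O₂] = 1.2 × e^(-7.68)
Step 4: [H₂O₂] = 1.2 × 0.000461975 = 0.0005544 M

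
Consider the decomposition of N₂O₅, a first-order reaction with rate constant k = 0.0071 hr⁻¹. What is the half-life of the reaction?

97.63 hr

Step 1: For a first-order reaction, t₁/₂ = ln(2)/k
Step 2: t₁/₂ = ln(2)/0.0071
Step 3: t₁/₂ = 0.6931/0.0071 = 97.63 hr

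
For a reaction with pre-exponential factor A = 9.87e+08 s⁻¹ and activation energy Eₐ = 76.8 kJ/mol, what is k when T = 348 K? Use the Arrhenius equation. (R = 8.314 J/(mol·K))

2.93e-03 s⁻¹

Step 1: Use the Arrhenius equation: k = A × exp(-Eₐ/RT)
Step 2: Convert Eₐ to J/mol: 76.8 kJ/mol = 76800 J/mol
Step 3: Calculate the exponent: -Eₐ/(RT) = -76800/(8.314 × 348) = -26.54434
Step 4: k = 9.87e+08 × exp(-26.54434)
Step 5: k = 9.87e+08 × 2.96442e-12 = 2.9259e-03 s⁻¹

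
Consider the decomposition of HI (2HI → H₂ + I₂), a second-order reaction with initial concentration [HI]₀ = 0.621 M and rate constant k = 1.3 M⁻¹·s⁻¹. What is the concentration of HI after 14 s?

0.05048 M

Step 1: For a second-order reaction: 1/[HI] = 1/[HI]₀ + kt
Step 2: 1/[HI] = 1/0.621 + 1.3 × 14
Step 3: 1/[HI] = 1.61 + 18.2 = 19.81
Step 4: [HI] = 1/19.81 = 0.05048 M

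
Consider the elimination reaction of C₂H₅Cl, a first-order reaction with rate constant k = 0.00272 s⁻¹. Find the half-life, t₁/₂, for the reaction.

254.8 s

Step 1: For a first-order reaction, t₁/₂ = ln(2)/k
Step 2: t₁/₂ = ln(2)/0.00272
Step 3: t₁/₂ = 0.6931/0.00272 = 254.8 s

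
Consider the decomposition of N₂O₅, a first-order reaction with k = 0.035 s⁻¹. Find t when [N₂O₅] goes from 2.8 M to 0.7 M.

39.61 s

Step 1: For first-order: t = ln([N₂O₅]₀/[N₂O₅])/k
Step 2: t = ln(2.8/0.7)/0.035
Step 3: t = ln(4)/0.035
Step 4: t = 1.386/0.035 = 39.61 s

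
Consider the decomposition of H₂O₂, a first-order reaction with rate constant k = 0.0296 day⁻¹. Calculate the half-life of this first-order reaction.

23.42 day

Step 1: For a first-order reaction, t₁/₂ = ln(2)/k
Step 2: t₁/₂ = ln(2)/0.0296
Step 3: t₁/₂ = 0.6931/0.0296 = 23.42 day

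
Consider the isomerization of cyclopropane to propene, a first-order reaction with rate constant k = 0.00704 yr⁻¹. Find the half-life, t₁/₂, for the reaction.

98.46 yr

Step 1: For a first-order reaction, t₁/₂ = ln(2)/k
Step 2: t₁/₂ = ln(2)/0.00704
Step 3: t₁/₂ = 0.6931/0.00704 = 98.46 yr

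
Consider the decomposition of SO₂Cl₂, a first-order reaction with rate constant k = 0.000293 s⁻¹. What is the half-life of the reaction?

2366 s

Step 1: For a first-order reaction, t₁/₂ = ln(2)/k
Step 2: t₁/₂ = ln(2)/0.000293
Step 3: t₁/₂ = 0.6931/0.000293 = 2366 s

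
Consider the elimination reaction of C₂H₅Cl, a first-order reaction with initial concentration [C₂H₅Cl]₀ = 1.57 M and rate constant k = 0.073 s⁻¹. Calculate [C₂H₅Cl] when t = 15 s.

0.5252 M

Step 1: For a first-order reaction: [C₂H₅Cl] = [C₂H₅Cl]₀ × e^(-kt)
Step 2: [C₂H₅Cl] = 1.57 × e^(-0.073 × 15)
Step 3: [C₂H₅Cl] = 1.57 × e^(-1.095)
Step 4: [C₂H₅Cl] = 1.57 × 0.33454 = 0.5252 M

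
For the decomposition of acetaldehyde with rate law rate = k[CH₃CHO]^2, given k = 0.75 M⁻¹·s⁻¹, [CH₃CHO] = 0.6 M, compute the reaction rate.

0.27 M/s

Step 1: Identify the rate law: rate = k[CH₃CHO]^2
Step 2: Substitute values: rate = 0.75 × (0.6)^2
Step 3: Calculate: rate = 0.75 × 0.36 = 0.27 M/s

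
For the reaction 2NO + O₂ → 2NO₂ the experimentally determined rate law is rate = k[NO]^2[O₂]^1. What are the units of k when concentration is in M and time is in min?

M⁻²·min⁻¹

Step 1: Overall order = 2 + 1 = 3.
Step 2: rate has units M·min⁻¹; [NO]^2[O₂]^1 has units M^3.
Step 3: k = rate/([NO]^2[O₂]^1), so units of k = M^(1-3)·min⁻¹ = M⁻²·min⁻¹.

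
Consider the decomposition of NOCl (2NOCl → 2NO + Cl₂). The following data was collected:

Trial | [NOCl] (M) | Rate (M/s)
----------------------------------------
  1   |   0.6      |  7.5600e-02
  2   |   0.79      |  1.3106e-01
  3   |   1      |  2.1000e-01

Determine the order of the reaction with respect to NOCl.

second order (2)

Step 1: Compare trials to find order n where rate₂/rate₁ = ([NOCl]₂/[NOCl]₁)^n
Step 2: rate₂/rate₁ = 1.3106e-01/7.5600e-02 = 1.734
Step 3: [NOCl]₂/[NOCl]₁ = 0.79/0.6 = 1.317
Step 4: n = ln(1.734)/ln(1.317) = 2.00 ≈ 2
Step 5: The reaction is second order in NOCl.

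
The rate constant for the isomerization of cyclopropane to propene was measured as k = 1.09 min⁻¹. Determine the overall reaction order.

first order (1)

Step 1: The units of k for an nth-order reaction are (concentration)^(1-n)·(time)⁻¹.
Step 2: Here k has units min⁻¹, so the concentration exponent is 0.
Step 3: 1 - n = 0 ⇒ n = 1. The reaction is first order.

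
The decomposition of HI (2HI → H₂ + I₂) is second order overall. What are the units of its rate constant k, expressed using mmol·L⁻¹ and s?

(mmol·L⁻¹)⁻¹·s⁻¹

Step 1: For overall order n, rate = k × (concentration)^n.
Step 2: Rate has units mmol·L⁻¹·s⁻¹; concentration term has units (mmol·L⁻¹)^2.
Step 3: k = rate / (concentration)^n, so units of k = (mmol·L⁻¹)^(1-2)·s⁻¹ = (mmol·L⁻¹)⁻¹·s⁻¹.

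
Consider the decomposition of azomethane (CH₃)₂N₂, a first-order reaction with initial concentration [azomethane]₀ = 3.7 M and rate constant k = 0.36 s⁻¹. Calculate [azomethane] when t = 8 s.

0.2077 M

Step 1: For a first-order reaction: [azomethane] = [azomethane]₀ × e^(-kt)
Step 2: [azomethane] = 3.7 × e^(-0.36 × 8)
Step 3: [azomethane] = 3.7 × e^(-2.88)
Step 4: [azomethane] = 3.7 × 0.0561348 = 0.2077 M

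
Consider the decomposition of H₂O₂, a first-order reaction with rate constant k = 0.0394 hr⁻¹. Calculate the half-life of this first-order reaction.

17.59 hr

Step 1: For a first-order reaction, t₁/₂ = ln(2)/k
Step 2: t₁/₂ = ln(2)/0.0394
Step 3: t₁/₂ = 0.6931/0.0394 = 17.59 hr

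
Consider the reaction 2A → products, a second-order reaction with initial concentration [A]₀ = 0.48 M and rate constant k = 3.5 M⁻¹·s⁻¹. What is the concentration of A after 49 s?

0.005761 M

Step 1: For a second-order reaction: 1/[A] = 1/[A]₀ + kt
Step 2: 1/[A] = 1/0.48 + 3.5 × 49
Step 3: 1/[A] = 2.083 + 171.5 = 173.6
Step 4: [A] = 1/173.6 = 0.005761 M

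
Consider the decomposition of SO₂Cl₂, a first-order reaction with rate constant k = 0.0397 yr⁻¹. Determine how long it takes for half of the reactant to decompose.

17.46 yr

Step 1: For a first-order reaction, t₁/₂ = ln(2)/k
Step 2: t₁/₂ = ln(2)/0.0397
Step 3: t₁/₂ = 0.6931/0.0397 = 17.46 yr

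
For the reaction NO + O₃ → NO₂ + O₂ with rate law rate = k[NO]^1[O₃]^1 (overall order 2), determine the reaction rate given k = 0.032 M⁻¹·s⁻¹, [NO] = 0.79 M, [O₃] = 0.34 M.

0.008595 M/s

Step 1: The rate law is rate = k[NO]^1[O₃]^1, overall order = 1+1 = 2
Step 2: Substitute values: rate = 0.032 × (0.79)^1 × (0.34)^1
Step 3: rate = 0.032 × 0.79 × 0.34 = 0.0085952 M/s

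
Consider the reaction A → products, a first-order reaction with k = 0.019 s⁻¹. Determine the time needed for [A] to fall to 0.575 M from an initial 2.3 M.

72.96 s

Step 1: For first-order: t = ln([A]₀/[A])/k
Step 2: t = ln(2.3/0.575)/0.019
Step 3: t = ln(4)/0.019
Step 4: t = 1.386/0.019 = 72.96 s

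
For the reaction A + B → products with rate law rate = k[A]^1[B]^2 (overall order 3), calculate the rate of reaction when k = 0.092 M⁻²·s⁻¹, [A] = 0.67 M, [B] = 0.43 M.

0.0114 M/s

Step 1: The rate law is rate = k[A]^1[B]^2, overall order = 1+2 = 3
Step 2: Substitute values: rate = 0.092 × (0.67)^1 × (0.43)^2
Step 3: rate = 0.092 × 0.67 × 0.1849 = 0.0113972 M/s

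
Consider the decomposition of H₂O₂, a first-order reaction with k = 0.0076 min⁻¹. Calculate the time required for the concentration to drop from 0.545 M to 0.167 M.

155.6 min

Step 1: For first-order: t = ln([H₂O₂]₀/[H₂O₂])/k
Step 2: t = ln(0.545/0.167)/0.0076
Step 3: t = ln(3.263)/0.0076
Step 4: t = 1.183/0.0076 = 155.6 min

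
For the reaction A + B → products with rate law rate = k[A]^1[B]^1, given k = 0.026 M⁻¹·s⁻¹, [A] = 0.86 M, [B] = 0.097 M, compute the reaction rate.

0.002169 M/s

Step 1: The rate law is rate = k[A]^1[B]^1
Step 2: Substitute: rate = 0.026 × (0.86)^1 × (0.097)^1
Step 3: rate = 0.026 × 0.86 × 0.097 = 0.00216892 M/s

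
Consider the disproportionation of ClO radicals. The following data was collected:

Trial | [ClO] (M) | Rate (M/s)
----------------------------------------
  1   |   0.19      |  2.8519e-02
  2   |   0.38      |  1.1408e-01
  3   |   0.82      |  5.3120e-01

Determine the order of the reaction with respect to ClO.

second order (2)

Step 1: Compare trials to find order n where rate₂/rate₁ = ([ClO]₂/[ClO]₁)^n
Step 2: rate₂/rate₁ = 1.1408e-01/2.8519e-02 = 4
Step 3: [ClO]₂/[ClO]₁ = 0.38/0.19 = 2
Step 4: n = ln(4)/ln(2) = 2.00 ≈ 2
Step 5: The reaction is second order in ClO.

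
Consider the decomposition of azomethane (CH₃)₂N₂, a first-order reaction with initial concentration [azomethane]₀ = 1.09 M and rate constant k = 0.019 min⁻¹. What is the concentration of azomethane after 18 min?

0.7743 M

Step 1: For a first-order reaction: [azomethane] = [azomethane]₀ × e^(-kt)
Step 2: [azomethane] = 1.09 × e^(-0.019 × 18)
Step 3: [azomethane] = 1.09 × e^(-0.342)
Step 4: [azomethane] = 1.09 × 0.710348 = 0.7743 M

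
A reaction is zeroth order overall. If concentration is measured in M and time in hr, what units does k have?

M·hr⁻¹

Step 1: For overall order n, rate = k × (concentration)^n.
Step 2: Rate has units M·hr⁻¹; concentration term has units M^0.
Step 3: k = rate / (concentration)^n, so units of k = M^(1-0)·hr⁻¹ = M·hr⁻¹.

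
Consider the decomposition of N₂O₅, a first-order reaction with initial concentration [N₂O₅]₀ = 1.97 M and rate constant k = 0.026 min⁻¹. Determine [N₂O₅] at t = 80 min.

0.2461 M

Step 1: For a first-order reaction: [N₂O₅] = [N₂O₅]₀ × e^(-kt)
Step 2: [N₂O₅] = 1.97 × e^(-0.026 × 80)
Step 3: [N₂O₅] = 1.97 × e^(-2.08)
Step 4: [N₂O₅] = 1.97 × 0.12493 = 0.2461 M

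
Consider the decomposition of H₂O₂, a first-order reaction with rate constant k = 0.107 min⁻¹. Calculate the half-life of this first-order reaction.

6.478 min

Step 1: For a first-order reaction, t₁/₂ = ln(2)/k
Step 2: t₁/₂ = ln(2)/0.107
Step 3: t₁/₂ = 0.6931/0.107 = 6.478 min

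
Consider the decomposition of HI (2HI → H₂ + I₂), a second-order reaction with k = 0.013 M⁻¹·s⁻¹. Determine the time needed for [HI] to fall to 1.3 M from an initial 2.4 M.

27.12 s

Step 1: For second-order: t = (1/[HI] - 1/[HI]₀)/k
Step 2: t = (1/1.3 - 1/2.4)/0.013
Step 3: t = (0.7692 - 0.4167)/0.013
Step 4: t = 0.3526/0.013 = 27.12 s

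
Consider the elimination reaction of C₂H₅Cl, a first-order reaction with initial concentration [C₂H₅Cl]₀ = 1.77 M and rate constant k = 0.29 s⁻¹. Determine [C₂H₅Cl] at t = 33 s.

0.0001235 M

Step 1: For a first-order reaction: [C₂H₅Cl] = [C₂H₅Cl]₀ × e^(-kt)
Step 2: [C₂H₅Cl] = 1.77 × e^(-0.29 × 33)
Step 3: [C₂H₅Cl] = 1.77 × e^(-9.57)
Step 4: [C₂H₅Cl] = 1.77 × 6.97914e-05 = 0.0001235 M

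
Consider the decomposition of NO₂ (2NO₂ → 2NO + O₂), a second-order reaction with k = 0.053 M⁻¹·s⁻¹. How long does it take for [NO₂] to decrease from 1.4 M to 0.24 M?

65.14 s

Step 1: For second-order: t = (1/[NO₂] - 1/[NO₂]₀)/k
Step 2: t = (1/0.24 - 1/1.4)/0.053
Step 3: t = (4.167 - 0.7143)/0.053
Step 4: t = 3.452/0.053 = 65.14 s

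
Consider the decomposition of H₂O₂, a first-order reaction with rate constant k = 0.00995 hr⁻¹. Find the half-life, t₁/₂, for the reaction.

69.66 hr

Step 1: For a first-order reaction, t₁/₂ = ln(2)/k
Step 2: t₁/₂ = ln(2)/0.00995
Step 3: t₁/₂ = 0.6931/0.00995 = 69.66 hr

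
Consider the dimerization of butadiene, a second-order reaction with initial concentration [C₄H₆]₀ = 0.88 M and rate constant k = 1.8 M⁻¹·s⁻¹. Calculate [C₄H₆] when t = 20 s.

0.02693 M

Step 1: For a second-order reaction: 1/[C₄H₆] = 1/[C₄H₆]₀ + kt
Step 2: 1/[C₄H₆] = 1/0.88 + 1.8 × 20
Step 3: 1/[C₄H₆] = 1.136 + 36 = 37.14
Step 4: [C₄H₆] = 1/37.14 = 0.02693 M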